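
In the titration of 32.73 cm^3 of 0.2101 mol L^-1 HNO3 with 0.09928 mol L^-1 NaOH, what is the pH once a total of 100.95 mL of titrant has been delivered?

n(acid) = 0.2101 x 0.03273 = 0.006877 mol; n(NaOH) added = 0.09928 x 0.1009 = 0.01002 mol.
Base is in excess by 0.01002 - 0.006877 = 0.003146 mol in a total volume of 0.1337 L.
[OH^-] = 0.003146/0.1337 = 0.02353 M, so pOH = 1.63 and pH = 14.00 - 1.63 = 12.37.

12.37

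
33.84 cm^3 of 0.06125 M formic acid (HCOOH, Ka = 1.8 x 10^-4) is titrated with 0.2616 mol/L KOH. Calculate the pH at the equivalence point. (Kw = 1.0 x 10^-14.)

n(HCOOH) = 0.06125 x 0.03384 = 0.002073 mol; V(KOH) at equivalence = 0.002073/0.2616 = 0.007923 L.
At equivalence all the acid is converted to HCOO-; total volume = 0.03384 + 0.007923 = 0.04176 L, so [HCOO-] = 0.002073/0.04176 = 0.04963 M.
Kb = Kw/Ka = 1.0e-14 / 1.8 x 10^-4 = 5.56e-11.
[OH^-] = sqrt(Kb x [HCOO-]) = sqrt(5.56e-11 x 0.04963) = 1.66e-6 M.
pOH = 5.78, so pH = 14.00 - 5.78 = 8.22.

8.22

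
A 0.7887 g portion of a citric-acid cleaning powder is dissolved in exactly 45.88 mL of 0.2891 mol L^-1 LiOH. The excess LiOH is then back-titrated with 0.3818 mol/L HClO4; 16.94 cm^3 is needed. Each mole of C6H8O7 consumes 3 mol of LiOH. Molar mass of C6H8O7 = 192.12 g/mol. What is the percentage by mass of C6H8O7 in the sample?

55.2%

Total n(LiOH) added = 0.2891 x 0.04588 = 0.01326 mol.
n(HClO4) used = 0.3818 x 0.01694 = 0.006468 mol, which equals the excess n(LiOH).
So n(LiOH) consumed by the sample = 0.01326 - 0.006468 = 0.006796 mol.
n(C6H8O7) = 0.006796 / 3 = 0.002265 mol.
mass C6H8O7 = 0.002265 x 192.12 = 0.4352 g, so %C6H8O7 = 0.4352/0.7887 x 100 = 55.2%.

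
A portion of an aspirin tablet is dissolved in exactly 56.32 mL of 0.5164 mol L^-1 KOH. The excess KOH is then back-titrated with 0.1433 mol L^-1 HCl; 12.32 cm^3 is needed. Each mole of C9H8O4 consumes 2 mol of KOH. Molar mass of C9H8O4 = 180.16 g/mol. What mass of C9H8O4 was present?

Total n(KOH) added = 0.5164 x 0.05632 = 0.02908 mol.
n(HCl) used = 0.1433 x 0.01232 = 0.001765 mol, which equals the excess n(KOH).
So n(KOH) consumed by the sample = 0.02908 - 0.001765 = 0.02732 mol.
n(C9H8O4) = 0.02732 / 2 = 0.01366 mol.
mass = 0.01366 mol x 180.16 g/mol = 2.46 g.

2.46 g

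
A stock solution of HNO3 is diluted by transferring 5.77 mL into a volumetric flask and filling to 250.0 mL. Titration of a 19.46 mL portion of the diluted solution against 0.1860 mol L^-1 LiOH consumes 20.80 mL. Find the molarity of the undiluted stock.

8.61 M

n(LiOH) = 0.1860 x 0.02080 = 0.003869 mol.
n(HNO3) in the aliquot = 0.003869 mol.
[diluted HNO3] = 0.003869 / 0.01946 = 0.1988 M.
Dilution factor = 250.0/5.770 = 43.33, so [stock] = 0.1988 x 43.33 = 8.61 M.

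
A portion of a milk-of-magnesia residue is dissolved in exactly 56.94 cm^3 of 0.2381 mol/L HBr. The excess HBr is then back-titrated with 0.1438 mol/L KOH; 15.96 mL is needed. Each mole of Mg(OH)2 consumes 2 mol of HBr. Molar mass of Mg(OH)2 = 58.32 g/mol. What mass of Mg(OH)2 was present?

0.328 g

Total n(HBr) added = 0.2381 x 0.05694 = 0.01356 mol.
n(KOH) used = 0.1438 x 0.01596 = 0.002295 mol, which equals the excess n(HBr).
So n(HBr) consumed by the sample = 0.01356 - 0.002295 = 0.01126 mol.
n(Mg(OH)2) = 0.01126 / 2 = 0.005631 mol.
mass = 0.005631 mol x 58.32 g/mol = 0.328 g.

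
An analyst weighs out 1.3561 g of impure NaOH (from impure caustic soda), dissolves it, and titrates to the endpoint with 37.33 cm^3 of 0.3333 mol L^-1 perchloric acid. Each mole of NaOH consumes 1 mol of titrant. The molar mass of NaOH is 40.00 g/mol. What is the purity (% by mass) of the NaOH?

n(HClO4) = 0.3333 x 0.03733 = 0.01244 mol.
n(NaOH) = 0.01244 / 1 = 0.01244 mol.
mass of NaOH = 0.01244 x 40.00 = 0.4977 g.
% purity = 0.4977 / 1.3561 x 100 = 36.7%.

36.7%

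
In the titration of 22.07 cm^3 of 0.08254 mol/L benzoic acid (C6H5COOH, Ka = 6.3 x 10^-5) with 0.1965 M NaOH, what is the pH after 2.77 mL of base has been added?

Initial n(C6H5COOH) = 0.08254 x 0.02207 = 0.001822 mol.
n(NaOH) added = 0.1965 x 0.002770 = 0.0005443 mol, converting that many moles of C6H5COOH to C6H5COO-.
Remaining n(C6H5COOH) = 0.001277 mol; n(C6H5COO-) = 0.0005443 mol.
By Henderson-Hasselbalch, pH = pKa + log([A^-]/[HA]) = 4.20 + log(0.0005443/0.001277) = 4.20 + (-0.37) = 3.83.

3.83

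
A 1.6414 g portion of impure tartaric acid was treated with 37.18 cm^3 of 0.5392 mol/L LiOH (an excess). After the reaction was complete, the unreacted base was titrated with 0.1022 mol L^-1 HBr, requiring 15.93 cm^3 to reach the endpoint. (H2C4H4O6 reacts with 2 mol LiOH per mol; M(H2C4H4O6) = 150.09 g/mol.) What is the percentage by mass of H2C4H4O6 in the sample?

Total n(LiOH) added = 0.5392 x 0.03718 = 0.02005 mol.
n(HBr) used = 0.1022 x 0.01593 = 0.001628 mol, which equals the excess n(LiOH).
So n(LiOH) consumed by the sample = 0.02005 - 0.001628 = 0.01842 mol.
n(H2C4H4O6) = 0.01842 / 2 = 0.009210 mol.
mass H2C4H4O6 = 0.009210 x 150.09 = 1.382 g, so %H2C4H4O6 = 1.382/1.6414 x 100 = 84.2%.

84.2%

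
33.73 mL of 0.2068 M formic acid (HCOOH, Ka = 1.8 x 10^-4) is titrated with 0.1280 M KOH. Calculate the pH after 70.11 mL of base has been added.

12.28

n(acid) = 0.2068 x 0.03373 = 0.006975 mol; n(KOH) added = 0.1280 x 0.07011 = 0.008974 mol.
Base is in excess by 0.008974 - 0.006975 = 0.001999 mol in a total volume of 0.1038 L.
[OH^-] = 0.001999/0.1038 = 0.01925 M, so pOH = 1.72 and pH = 14.00 - 1.72 = 12.28.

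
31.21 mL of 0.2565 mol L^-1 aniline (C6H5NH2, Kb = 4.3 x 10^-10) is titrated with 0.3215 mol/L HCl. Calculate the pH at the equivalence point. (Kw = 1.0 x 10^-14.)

n(C6H5NH2) = 0.2565 x 0.03121 = 0.008005 mol; V(HCl) at equivalence = 0.008005/0.3215 = 0.02490 L.
At equivalence the base is fully converted to C6H5NH3+; total volume = 0.05611 L, so [C6H5NH3+] = 0.008005/0.05611 = 0.1427 M.
Ka(C6H5NH3+) = Kw/Kb = 1.0e-14 / 4.3 x 10^-10 = 2.33e-5.
[H^+] = sqrt(Ka x [C6H5NH3+]) = sqrt(2.33e-5 x 0.1427) = 0.00182 M.
pH = -log(0.00182) = 2.74.

2.74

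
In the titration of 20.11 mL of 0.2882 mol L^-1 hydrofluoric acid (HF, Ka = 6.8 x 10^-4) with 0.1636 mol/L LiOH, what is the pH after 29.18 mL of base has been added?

3.84

Initial n(HF) = 0.2882 x 0.02011 = 0.005796 mol.
n(LiOH) added = 0.1636 x 0.02918 = 0.004774 mol, converting that many moles of HF to F-.
Remaining n(HF) = 0.001022 mol; n(F-) = 0.004774 mol.
By Henderson-Hasselbalch, pH = pKa + log([A^-]/[HA]) = 3.17 + log(0.004774/0.001022) = 3.17 + (+0.67) = 3.84.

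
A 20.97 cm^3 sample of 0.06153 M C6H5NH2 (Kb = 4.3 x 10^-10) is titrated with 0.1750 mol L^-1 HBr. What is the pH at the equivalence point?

2.99

n(C6H5NH2) = 0.06153 x 0.02097 = 0.001290 mol; V(HBr) at equivalence = 0.001290/0.1750 = 0.007373 L.
At equivalence the base is fully converted to C6H5NH3+; total volume = 0.02834 L, so [C6H5NH3+] = 0.001290/0.02834 = 0.04552 M.
Ka(C6H5NH3+) = Kw/Kb = 1.0e-14 / 4.3 x 10^-10 = 2.33e-5.
[H^+] = sqrt(Ka x [C6H5NH3+]) = sqrt(2.33e-5 x 0.04552) = 0.00103 M.
pH = -log(0.00103) = 2.99.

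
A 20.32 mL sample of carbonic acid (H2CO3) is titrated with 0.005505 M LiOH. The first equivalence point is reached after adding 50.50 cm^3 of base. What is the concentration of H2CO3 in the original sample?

0.0137 M

n(LiOH) = 0.005505 x 0.05050 = 0.0002780 mol.
At the first equivalence point, 1 mol OH^- react per mol H2CO3, so n(H2CO3) = 0.0002780 / 1 = 0.0002780 mol.
[H2CO3] = 0.0002780 / 0.02032 L = 0.0137 M.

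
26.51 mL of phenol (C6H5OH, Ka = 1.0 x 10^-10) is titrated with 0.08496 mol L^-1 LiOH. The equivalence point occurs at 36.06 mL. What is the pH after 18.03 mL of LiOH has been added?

10.00

18.03 mL is exactly half the equivalence volume (36.06/2), i.e. the half-equivalence point.
There, n(HA) = n(A^-), so pH = pKa = -log(1.0 x 10^-10) = 10.00.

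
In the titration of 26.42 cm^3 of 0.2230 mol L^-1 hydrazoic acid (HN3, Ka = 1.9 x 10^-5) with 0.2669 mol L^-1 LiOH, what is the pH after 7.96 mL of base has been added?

Initial n(HN3) = 0.2230 x 0.02642 = 0.005892 mol.
n(LiOH) added = 0.2669 x 0.007960 = 0.002125 mol, converting that many moles of HN3 to N3-.
Remaining n(HN3) = 0.003767 mol; n(N3-) = 0.002125 mol.
By Henderson-Hasselbalch, pH = pKa + log([A^-]/[HA]) = 4.72 + log(0.002125/0.003767) = 4.72 + (-0.25) = 4.47.

4.47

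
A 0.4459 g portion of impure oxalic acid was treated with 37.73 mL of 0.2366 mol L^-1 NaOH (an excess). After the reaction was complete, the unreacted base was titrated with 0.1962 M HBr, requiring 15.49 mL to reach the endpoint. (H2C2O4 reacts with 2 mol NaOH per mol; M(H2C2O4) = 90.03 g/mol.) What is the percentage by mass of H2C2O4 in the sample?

Total n(NaOH) added = 0.2366 x 0.03773 = 0.008927 mol.
n(HBr) used = 0.1962 x 0.01549 = 0.003039 mol, which equals the excess n(NaOH).
So n(NaOH) consumed by the sample = 0.008927 - 0.003039 = 0.005888 mol.
n(H2C2O4) = 0.005888 / 2 = 0.002944 mol.
mass H2C2O4 = 0.002944 x 90.03 = 0.2650 g, so %H2C2O4 = 0.2650/0.4459 x 100 = 59.4%.

59.4%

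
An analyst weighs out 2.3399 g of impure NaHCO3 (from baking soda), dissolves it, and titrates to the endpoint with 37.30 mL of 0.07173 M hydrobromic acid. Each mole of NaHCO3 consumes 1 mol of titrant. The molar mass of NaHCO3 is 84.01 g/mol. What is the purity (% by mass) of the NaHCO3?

9.61%

n(HBr) = 0.07173 x 0.03730 = 0.002676 mol.
n(NaHCO3) = 0.002676 / 1 = 0.002676 mol.
mass of NaHCO3 = 0.002676 x 84.01 = 0.2248 g.
% purity = 0.2248 / 2.3399 x 100 = 9.61%.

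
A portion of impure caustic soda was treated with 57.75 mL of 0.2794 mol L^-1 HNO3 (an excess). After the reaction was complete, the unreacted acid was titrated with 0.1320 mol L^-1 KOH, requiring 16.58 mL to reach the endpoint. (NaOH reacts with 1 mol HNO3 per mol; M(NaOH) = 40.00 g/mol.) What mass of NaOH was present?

0.558 g

Total n(HNO3) added = 0.2794 x 0.05775 = 0.01614 mol.
n(KOH) used = 0.1320 x 0.01658 = 0.002189 mol, which equals the excess n(HNO3).
So n(HNO3) consumed by the sample = 0.01614 - 0.002189 = 0.01395 mol.
n(NaOH) = 0.01395 / 1 = 0.01395 mol.
mass = 0.01395 mol x 40.00 g/mol = 0.558 g.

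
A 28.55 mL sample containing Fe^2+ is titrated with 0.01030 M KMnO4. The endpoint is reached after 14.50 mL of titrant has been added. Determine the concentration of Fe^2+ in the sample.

0.0262 M

n(KMnO4) = 0.01030 x 0.01450 = 0.0001493 mol.
From the balanced equation, 1 mol KMnO4 reacts with 5 mol Fe^2+, so n(Fe^2+) = 0.0001493 x 5/1 = 0.0007468 mol.
[Fe^2+] = 0.0007468 / 0.02855 L = 0.0262 M.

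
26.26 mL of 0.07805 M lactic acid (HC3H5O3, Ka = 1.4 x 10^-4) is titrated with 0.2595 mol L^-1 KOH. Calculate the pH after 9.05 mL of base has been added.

11.93

n(acid) = 0.07805 x 0.02626 = 0.002050 mol; n(KOH) added = 0.2595 x 0.009050 = 0.002348 mol.
Base is in excess by 0.002348 - 0.002050 = 0.0002989 mol in a total volume of 0.03531 L.
[OH^-] = 0.0002989/0.03531 = 0.008465 M, so pOH = 2.07 and pH = 14.00 - 2.07 = 11.93.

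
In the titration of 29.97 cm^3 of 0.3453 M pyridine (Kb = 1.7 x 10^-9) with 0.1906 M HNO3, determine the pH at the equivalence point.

3.07

n(C5H5N) = 0.3453 x 0.02997 = 0.01035 mol; V(HNO3) at equivalence = 0.01035/0.1906 = 0.05430 L.
At equivalence the base is fully converted to C5H5NH+; total volume = 0.08427 L, so [C5H5NH+] = 0.01035/0.08427 = 0.1228 M.
Ka(C5H5NH+) = Kw/Kb = 1.0e-14 / 1.7 x 10^-9 = 5.88e-6.
[H^+] = sqrt(Ka x [C5H5NH+]) = sqrt(5.88e-6 x 0.1228) = 0.000850 M.
pH = -log(0.000850) = 3.07.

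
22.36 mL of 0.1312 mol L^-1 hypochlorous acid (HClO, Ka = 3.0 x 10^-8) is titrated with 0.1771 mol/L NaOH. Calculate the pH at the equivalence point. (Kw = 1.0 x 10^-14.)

10.20

n(HClO) = 0.1312 x 0.02236 = 0.002934 mol; V(NaOH) at equivalence = 0.002934/0.1771 = 0.01656 L.
At equivalence all the acid is converted to ClO-; total volume = 0.02236 + 0.01656 = 0.03892 L, so [ClO-] = 0.002934/0.03892 = 0.07537 M.
Kb = Kw/Ka = 1.0e-14 / 3.0 x 10^-8 = 3.33e-7.
[OH^-] = sqrt(Kb x [ClO-]) = sqrt(3.33e-7 x 0.07537) = 0.000158 M.
pOH = 3.80, so pH = 14.00 - 3.80 = 10.20.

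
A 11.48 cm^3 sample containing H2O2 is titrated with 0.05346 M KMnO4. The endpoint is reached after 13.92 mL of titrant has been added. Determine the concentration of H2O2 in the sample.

n(KMnO4) = 0.05346 x 0.01392 = 0.0007442 mol.
From the balanced equation, 2 mol KMnO4 reacts with 5 mol H2O2, so n(H2O2) = 0.0007442 x 5/2 = 0.001860 mol.
[H2O2] = 0.001860 / 0.01148 L = 0.162 M.

0.162 M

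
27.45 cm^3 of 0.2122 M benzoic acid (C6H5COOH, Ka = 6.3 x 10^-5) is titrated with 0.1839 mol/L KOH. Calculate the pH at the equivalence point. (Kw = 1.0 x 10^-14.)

n(C6H5COOH) = 0.2122 x 0.02745 = 0.005825 mol; V(KOH) at equivalence = 0.005825/0.1839 = 0.03167 L.
At equivalence all the acid is converted to C6H5COO-; total volume = 0.02745 + 0.03167 = 0.05912 L, so [C6H5COO-] = 0.005825/0.05912 = 0.09852 M.
Kb = Kw/Ka = 1.0e-14 / 6.3 x 10^-5 = 1.59e-10.
[OH^-] = sqrt(Kb x [C6H5COO-]) = sqrt(1.59e-10 x 0.09852) = 3.95e-6 M.
pOH = 5.40, so pH = 14.00 - 5.40 = 8.60.

8.60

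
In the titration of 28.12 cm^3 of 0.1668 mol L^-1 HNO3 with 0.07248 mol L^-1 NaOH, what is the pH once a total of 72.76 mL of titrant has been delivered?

n(acid) = 0.1668 x 0.02812 = 0.004690 mol; n(NaOH) added = 0.07248 x 0.07276 = 0.005274 mol.
Base is in excess by 0.005274 - 0.004690 = 0.0005832 mol in a total volume of 0.1009 L.
[OH^-] = 0.0005832/0.1009 = 0.005781 M, so pOH = 2.24 and pH = 14.00 - 2.24 = 11.76.

11.76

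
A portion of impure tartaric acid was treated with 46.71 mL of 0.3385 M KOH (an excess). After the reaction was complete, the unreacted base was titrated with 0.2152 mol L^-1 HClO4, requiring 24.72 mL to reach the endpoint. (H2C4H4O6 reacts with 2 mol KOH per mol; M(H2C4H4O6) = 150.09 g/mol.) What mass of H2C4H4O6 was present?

0.787 g

Total n(KOH) added = 0.3385 x 0.04671 = 0.01581 mol.
n(HClO4) used = 0.2152 x 0.02472 = 0.005320 mol, which equals the excess n(KOH).
So n(KOH) consumed by the sample = 0.01581 - 0.005320 = 0.01049 mol.
n(H2C4H4O6) = 0.01049 / 2 = 0.005246 mol.
mass = 0.005246 mol x 150.09 g/mol = 0.787 g.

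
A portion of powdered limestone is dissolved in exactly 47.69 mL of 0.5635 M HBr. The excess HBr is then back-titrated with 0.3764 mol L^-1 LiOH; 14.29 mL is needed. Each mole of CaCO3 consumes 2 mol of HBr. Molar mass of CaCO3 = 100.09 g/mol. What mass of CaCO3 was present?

1.08 g

Total n(HBr) added = 0.5635 x 0.04769 = 0.02687 mol.
n(LiOH) used = 0.3764 x 0.01429 = 0.005379 mol, which equals the excess n(HBr).
So n(HBr) consumed by the sample = 0.02687 - 0.005379 = 0.02149 mol.
n(CaCO3) = 0.02149 / 2 = 0.01075 mol.
mass = 0.01075 mol x 100.09 g/mol = 1.08 g.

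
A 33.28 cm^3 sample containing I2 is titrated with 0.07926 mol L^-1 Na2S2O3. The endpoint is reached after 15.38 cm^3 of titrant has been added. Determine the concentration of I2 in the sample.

n(Na2S2O3) = 0.07926 x 0.01538 = 0.001219 mol.
From the balanced equation, 2 mol Na2S2O3 reacts with 1 mol I2, so n(I2) = 0.001219 x 1/2 = 0.0006095 mol.
[I2] = 0.0006095 / 0.03328 L = 0.0183 M.

0.0183 M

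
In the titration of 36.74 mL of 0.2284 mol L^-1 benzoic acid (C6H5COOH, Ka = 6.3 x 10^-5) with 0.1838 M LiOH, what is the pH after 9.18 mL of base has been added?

3.60

Initial n(C6H5COOH) = 0.2284 x 0.03674 = 0.008391 mol.
n(LiOH) added = 0.1838 x 0.009180 = 0.001687 mol, converting that many moles of C6H5COOH to C6H5COO-.
Remaining n(C6H5COOH) = 0.006704 mol; n(C6H5COO-) = 0.001687 mol.
By Henderson-Hasselbalch, pH = pKa + log([A^-]/[HA]) = 4.20 + log(0.001687/0.006704) = 4.20 + (-0.60) = 3.60.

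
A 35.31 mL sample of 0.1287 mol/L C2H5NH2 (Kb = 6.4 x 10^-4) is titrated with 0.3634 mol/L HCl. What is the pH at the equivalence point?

5.91

n(C2H5NH2) = 0.1287 x 0.03531 = 0.004544 mol; V(HCl) at equivalence = 0.004544/0.3634 = 0.01251 L.
At equivalence the base is fully converted to C2H5NH3+; total volume = 0.04782 L, so [C2H5NH3+] = 0.004544/0.04782 = 0.09504 M.
Ka(C2H5NH3+) = Kw/Kb = 1.0e-14 / 6.4 x 10^-4 = 1.56e-11.
[H^+] = sqrt(Ka x [C2H5NH3+]) = sqrt(1.56e-11 x 0.09504) = 1.22e-6 M.
pH = -log(1.22e-6) = 5.91.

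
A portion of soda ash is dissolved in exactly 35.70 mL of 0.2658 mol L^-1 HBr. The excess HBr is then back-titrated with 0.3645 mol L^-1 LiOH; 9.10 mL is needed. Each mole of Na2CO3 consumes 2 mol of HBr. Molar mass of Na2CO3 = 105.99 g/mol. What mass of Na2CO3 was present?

0.327 g

Total n(HBr) added = 0.2658 x 0.03570 = 0.009489 mol.
n(LiOH) used = 0.3645 x 0.009100 = 0.003317 mol, which equals the excess n(HBr).
So n(HBr) consumed by the sample = 0.009489 - 0.003317 = 0.006172 mol.
n(Na2CO3) = 0.006172 / 2 = 0.003086 mol.
mass = 0.003086 mol x 105.99 g/mol = 0.327 g.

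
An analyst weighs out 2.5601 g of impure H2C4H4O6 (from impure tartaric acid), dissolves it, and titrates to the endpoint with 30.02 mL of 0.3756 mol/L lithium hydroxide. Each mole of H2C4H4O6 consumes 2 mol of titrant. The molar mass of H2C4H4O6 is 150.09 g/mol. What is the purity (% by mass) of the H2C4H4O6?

n(LiOH) = 0.3756 x 0.03002 = 0.01128 mol.
n(H2C4H4O6) = 0.01128 / 2 = 0.005638 mol.
mass of H2C4H4O6 = 0.005638 x 150.09 = 0.8462 g.
% purity = 0.8462 / 2.5601 x 100 = 33.1%.

33.1%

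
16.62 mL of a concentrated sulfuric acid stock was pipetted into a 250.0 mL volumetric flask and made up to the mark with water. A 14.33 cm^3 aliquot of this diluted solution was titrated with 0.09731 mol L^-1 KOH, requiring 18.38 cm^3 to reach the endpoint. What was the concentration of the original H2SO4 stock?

n(KOH) = 0.09731 x 0.01838 = 0.001789 mol.
n(H2SO4) in the aliquot = 0.001789 x 1/2 = 0.0008943 mol.
[diluted H2SO4] = 0.0008943 / 0.01433 = 0.06241 M.
Dilution factor = 250.0/16.62 = 15.04, so [stock] = 0.06241 x 15.04 = 0.939 M.

0.939 M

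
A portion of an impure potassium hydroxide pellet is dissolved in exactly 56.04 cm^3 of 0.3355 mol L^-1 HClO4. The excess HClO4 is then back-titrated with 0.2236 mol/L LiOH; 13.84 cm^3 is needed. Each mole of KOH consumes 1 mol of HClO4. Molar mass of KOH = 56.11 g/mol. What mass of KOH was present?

Total n(HClO4) added = 0.3355 x 0.05604 = 0.01880 mol.
n(LiOH) used = 0.2236 x 0.01384 = 0.003095 mol, which equals the excess n(HClO4).
So n(HClO4) consumed by the sample = 0.01880 - 0.003095 = 0.01571 mol.
n(KOH) = 0.01571 / 1 = 0.01571 mol.
mass = 0.01571 mol x 56.11 g/mol = 0.881 g.

0.881 g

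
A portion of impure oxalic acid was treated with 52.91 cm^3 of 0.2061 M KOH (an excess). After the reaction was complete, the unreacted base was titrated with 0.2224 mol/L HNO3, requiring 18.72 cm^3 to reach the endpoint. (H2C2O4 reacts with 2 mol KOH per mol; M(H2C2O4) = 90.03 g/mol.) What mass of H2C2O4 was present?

0.303 g

Total n(KOH) added = 0.2061 x 0.05291 = 0.01090 mol.
n(HNO3) used = 0.2224 x 0.01872 = 0.004163 mol, which equals the excess n(KOH).
So n(KOH) consumed by the sample = 0.01090 - 0.004163 = 0.006741 mol.
n(H2C2O4) = 0.006741 / 2 = 0.003371 mol.
mass = 0.003371 mol x 90.03 g/mol = 0.303 g.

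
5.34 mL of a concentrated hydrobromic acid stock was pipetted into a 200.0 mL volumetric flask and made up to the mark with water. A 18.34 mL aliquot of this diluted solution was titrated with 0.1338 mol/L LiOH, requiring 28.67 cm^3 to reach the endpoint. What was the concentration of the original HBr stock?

n(LiOH) = 0.1338 x 0.02867 = 0.003836 mol.
n(HBr) in the aliquot = 0.003836 mol.
[diluted HBr] = 0.003836 / 0.01834 = 0.2092 M.
Dilution factor = 200.0/5.340 = 37.45, so [stock] = 0.2092 x 37.45 = 7.83 M.

7.83 M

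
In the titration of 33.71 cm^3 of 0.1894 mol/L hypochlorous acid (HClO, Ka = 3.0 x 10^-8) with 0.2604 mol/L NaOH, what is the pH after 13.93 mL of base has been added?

7.64

Initial n(HClO) = 0.1894 x 0.03371 = 0.006385 mol.
n(NaOH) added = 0.2604 x 0.01393 = 0.003627 mol, converting that many moles of HClO to ClO-.
Remaining n(HClO) = 0.002757 mol; n(ClO-) = 0.003627 mol.
By Henderson-Hasselbalch, pH = pKa + log([A^-]/[HA]) = 7.52 + log(0.003627/0.002757) = 7.52 + (+0.12) = 7.64.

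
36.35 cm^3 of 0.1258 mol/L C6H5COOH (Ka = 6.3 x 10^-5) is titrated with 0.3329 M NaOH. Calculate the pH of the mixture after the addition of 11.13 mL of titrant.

Initial n(C6H5COOH) = 0.1258 x 0.03635 = 0.004573 mol.
n(NaOH) added = 0.3329 x 0.01113 = 0.003705 mol, converting that many moles of C6H5COOH to C6H5COO-.
Remaining n(C6H5COOH) = 0.0008677 mol; n(C6H5COO-) = 0.003705 mol.
By Henderson-Hasselbalch, pH = pKa + log([A^-]/[HA]) = 4.20 + log(0.003705/0.0008677) = 4.20 + (+0.63) = 4.83.

4.83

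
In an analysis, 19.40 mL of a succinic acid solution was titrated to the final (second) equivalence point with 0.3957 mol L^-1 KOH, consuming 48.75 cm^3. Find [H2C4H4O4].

0.497 M

n(KOH) = 0.3957 x 0.04875 = 0.01929 mol.
At the final (second) equivalence point, 2 mol OH^- react per mol H2C4H4O4, so n(H2C4H4O4) = 0.01929 / 2 = 0.009645 mol.
[H2C4H4O4] = 0.009645 / 0.01940 L = 0.497 M.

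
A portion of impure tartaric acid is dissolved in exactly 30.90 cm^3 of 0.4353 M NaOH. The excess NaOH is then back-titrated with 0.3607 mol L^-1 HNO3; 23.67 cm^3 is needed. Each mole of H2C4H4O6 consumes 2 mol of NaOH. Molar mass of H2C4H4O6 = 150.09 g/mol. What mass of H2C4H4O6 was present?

Total n(NaOH) added = 0.4353 x 0.03090 = 0.01345 mol.
n(HNO3) used = 0.3607 x 0.02367 = 0.008538 mol, which equals the excess n(NaOH).
So n(NaOH) consumed by the sample = 0.01345 - 0.008538 = 0.004913 mol.
n(H2C4H4O6) = 0.004913 / 2 = 0.002457 mol.
mass = 0.002457 mol x 150.09 g/mol = 0.369 g.

0.369 g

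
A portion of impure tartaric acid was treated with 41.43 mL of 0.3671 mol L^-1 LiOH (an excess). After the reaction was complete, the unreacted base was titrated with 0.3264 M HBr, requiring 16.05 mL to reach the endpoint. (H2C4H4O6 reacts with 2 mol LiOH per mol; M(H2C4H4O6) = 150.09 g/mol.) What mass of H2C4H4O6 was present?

0.748 g

Total n(LiOH) added = 0.3671 x 0.04143 = 0.01521 mol.
n(HBr) used = 0.3264 x 0.01605 = 0.005239 mol, which equals the excess n(LiOH).
So n(LiOH) consumed by the sample = 0.01521 - 0.005239 = 0.009970 mol.
n(H2C4H4O6) = 0.009970 / 2 = 0.004985 mol.
mass = 0.004985 mol x 150.09 g/mol = 0.748 g.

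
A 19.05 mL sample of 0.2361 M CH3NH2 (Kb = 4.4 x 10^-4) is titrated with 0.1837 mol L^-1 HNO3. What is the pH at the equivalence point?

n(CH3NH2) = 0.2361 x 0.01905 = 0.004498 mol; V(HNO3) at equivalence = 0.004498/0.1837 = 0.02448 L.
At equivalence the base is fully converted to CH3NH3+; total volume = 0.04353 L, so [CH3NH3+] = 0.004498/0.04353 = 0.1033 M.
Ka(CH3NH3+) = Kw/Kb = 1.0e-14 / 4.4 x 10^-4 = 2.27e-11.
[H^+] = sqrt(Ka x [CH3NH3+]) = sqrt(2.27e-11 x 0.1033) = 1.53e-6 M.
pH = -log(1.53e-6) = 5.81.

5.81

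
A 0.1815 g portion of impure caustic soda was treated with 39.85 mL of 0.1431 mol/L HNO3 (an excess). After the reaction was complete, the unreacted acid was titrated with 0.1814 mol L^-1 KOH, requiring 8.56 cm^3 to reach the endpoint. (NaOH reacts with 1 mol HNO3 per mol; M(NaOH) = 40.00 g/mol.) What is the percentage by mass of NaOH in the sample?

91.5%

Total n(HNO3) added = 0.1431 x 0.03985 = 0.005703 mol.
n(KOH) used = 0.1814 x 0.008560 = 0.001553 mol, which equals the excess n(HNO3).
So n(HNO3) consumed by the sample = 0.005703 - 0.001553 = 0.004150 mol.
n(NaOH) = 0.004150 / 1 = 0.004150 mol.
mass NaOH = 0.004150 x 40.00 = 0.1660 g, so %NaOH = 0.1660/0.1815 x 100 = 91.5%.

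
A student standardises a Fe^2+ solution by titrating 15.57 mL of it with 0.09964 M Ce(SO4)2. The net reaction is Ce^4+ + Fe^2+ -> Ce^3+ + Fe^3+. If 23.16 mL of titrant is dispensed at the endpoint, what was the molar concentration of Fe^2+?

n(Ce(SO4)2) = 0.09964 x 0.02316 = 0.002308 mol.
From the balanced equation, 1 mol Ce(SO4)2 reacts with 1 mol Fe^2+, so n(Fe^2+) = 0.002308 x 1/1 = 0.002308 mol.
[Fe^2+] = 0.002308 / 0.01557 L = 0.148 M.

0.148 M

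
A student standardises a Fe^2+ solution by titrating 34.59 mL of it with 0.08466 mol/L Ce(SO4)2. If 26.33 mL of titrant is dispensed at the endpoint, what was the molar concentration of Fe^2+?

0.0644 M

n(Ce(SO4)2) = 0.08466 x 0.02633 = 0.002229 mol.
From the balanced equation, 1 mol Ce(SO4)2 reacts with 1 mol Fe^2+, so n(Fe^2+) = 0.002229 x 1/1 = 0.002229 mol.
[Fe^2+] = 0.002229 / 0.03459 L = 0.0644 M.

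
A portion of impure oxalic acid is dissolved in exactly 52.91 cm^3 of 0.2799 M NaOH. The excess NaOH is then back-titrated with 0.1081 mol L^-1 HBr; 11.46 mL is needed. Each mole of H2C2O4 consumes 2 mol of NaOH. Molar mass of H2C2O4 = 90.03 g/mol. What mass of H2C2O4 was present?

0.611 g

Total n(NaOH) added = 0.2799 x 0.05291 = 0.01481 mol.
n(HBr) used = 0.1081 x 0.01146 = 0.001239 mol, which equals the excess n(NaOH).
So n(NaOH) consumed by the sample = 0.01481 - 0.001239 = 0.01357 mol.
n(H2C2O4) = 0.01357 / 2 = 0.006785 mol.
mass = 0.006785 mol x 90.03 g/mol = 0.611 g.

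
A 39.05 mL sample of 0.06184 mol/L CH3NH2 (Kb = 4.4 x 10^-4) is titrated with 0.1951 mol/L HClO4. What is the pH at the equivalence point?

5.99

n(CH3NH2) = 0.06184 x 0.03905 = 0.002415 mol; V(HClO4) at equivalence = 0.002415/0.1951 = 0.01238 L.
At equivalence the base is fully converted to CH3NH3+; total volume = 0.05143 L, so [CH3NH3+] = 0.002415/0.05143 = 0.04696 M.
Ka(CH3NH3+) = Kw/Kb = 1.0e-14 / 4.4 x 10^-4 = 2.27e-11.
[H^+] = sqrt(Ka x [CH3NH3+]) = sqrt(2.27e-11 x 0.04696) = 1.03e-6 M.
pH = -log(1.03e-6) = 5.99.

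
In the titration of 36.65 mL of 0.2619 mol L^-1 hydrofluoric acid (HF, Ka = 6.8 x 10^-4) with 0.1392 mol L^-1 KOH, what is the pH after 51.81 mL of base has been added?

Initial n(HF) = 0.2619 x 0.03665 = 0.009599 mol.
n(KOH) added = 0.1392 x 0.05181 = 0.007212 mol, converting that many moles of HF to F-.
Remaining n(HF) = 0.002387 mol; n(F-) = 0.007212 mol.
By Henderson-Hasselbalch, pH = pKa + log([A^-]/[HA]) = 3.17 + log(0.007212/0.002387) = 3.17 + (+0.48) = 3.65.

3.65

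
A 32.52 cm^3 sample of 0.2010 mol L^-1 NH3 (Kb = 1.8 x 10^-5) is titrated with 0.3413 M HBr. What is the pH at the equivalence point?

n(NH3) = 0.2010 x 0.03252 = 0.006537 mol; V(HBr) at equivalence = 0.006537/0.3413 = 0.01915 L.
At equivalence the base is fully converted to NH4+; total volume = 0.05167 L, so [NH4+] = 0.006537/0.05167 = 0.1265 M.
Ka(NH4+) = Kw/Kb = 1.0e-14 / 1.8 x 10^-5 = 5.56e-10.
[H^+] = sqrt(Ka x [NH4+]) = sqrt(5.56e-10 x 0.1265) = 8.38e-6 M.
pH = -log(8.38e-6) = 5.08.

5.08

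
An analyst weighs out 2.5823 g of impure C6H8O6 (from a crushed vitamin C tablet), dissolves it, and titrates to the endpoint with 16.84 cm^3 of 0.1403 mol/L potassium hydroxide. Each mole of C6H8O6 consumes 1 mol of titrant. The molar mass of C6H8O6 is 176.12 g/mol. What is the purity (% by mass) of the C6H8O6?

16.1%

n(KOH) = 0.1403 x 0.01684 = 0.002363 mol.
n(C6H8O6) = 0.002363 / 1 = 0.002363 mol.
mass of C6H8O6 = 0.002363 x 176.12 = 0.4161 g.
% purity = 0.4161 / 2.5823 x 100 = 16.1%.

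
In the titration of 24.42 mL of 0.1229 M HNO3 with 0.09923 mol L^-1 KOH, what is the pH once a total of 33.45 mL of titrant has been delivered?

11.74

n(acid) = 0.1229 x 0.02442 = 0.003001 mol; n(KOH) added = 0.09923 x 0.03345 = 0.003319 mol.
Base is in excess by 0.003319 - 0.003001 = 0.0003180 mol in a total volume of 0.05787 L.
[OH^-] = 0.0003180/0.05787 = 0.005496 M, so pOH = 2.26 and pH = 14.00 - 2.26 = 11.74.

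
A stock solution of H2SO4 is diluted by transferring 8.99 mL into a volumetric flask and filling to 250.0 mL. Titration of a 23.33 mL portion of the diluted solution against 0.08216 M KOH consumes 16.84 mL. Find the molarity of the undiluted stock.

n(KOH) = 0.08216 x 0.01684 = 0.001384 mol.
n(H2SO4) in the aliquot = 0.001384 x 1/2 = 0.0006918 mol.
[diluted H2SO4] = 0.0006918 / 0.02333 = 0.02965 M.
Dilution factor = 250.0/8.990 = 27.81, so [stock] = 0.02965 x 27.81 = 0.825 M.

0.825 M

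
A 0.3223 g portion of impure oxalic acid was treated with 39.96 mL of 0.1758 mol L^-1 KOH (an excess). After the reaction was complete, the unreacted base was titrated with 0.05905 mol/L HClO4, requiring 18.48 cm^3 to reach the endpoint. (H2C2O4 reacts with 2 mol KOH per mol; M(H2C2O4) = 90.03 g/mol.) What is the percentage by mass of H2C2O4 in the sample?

82.9%

Total n(KOH) added = 0.1758 x 0.03996 = 0.007025 mol.
n(HClO4) used = 0.05905 x 0.01848 = 0.001091 mol, which equals the excess n(KOH).
So n(KOH) consumed by the sample = 0.007025 - 0.001091 = 0.005934 mol.
n(H2C2O4) = 0.005934 / 2 = 0.002967 mol.
mass H2C2O4 = 0.002967 x 90.03 = 0.2671 g, so %H2C2O4 = 0.2671/0.3223 x 100 = 82.9%.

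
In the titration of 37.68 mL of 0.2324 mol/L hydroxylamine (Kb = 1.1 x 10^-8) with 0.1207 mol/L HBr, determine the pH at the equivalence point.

n(NH2OH) = 0.2324 x 0.03768 = 0.008757 mol; V(HBr) at equivalence = 0.008757/0.1207 = 0.07255 L.
At equivalence the base is fully converted to NH3OH+; total volume = 0.1102 L, so [NH3OH+] = 0.008757/0.1102 = 0.07944 M.
Ka(NH3OH+) = Kw/Kb = 1.0e-14 / 1.1 x 10^-8 = 9.09e-7.
[H^+] = sqrt(Ka x [NH3OH+]) = sqrt(9.09e-7 x 0.07944) = 0.000269 M.
pH = -log(0.000269) = 3.57.

3.57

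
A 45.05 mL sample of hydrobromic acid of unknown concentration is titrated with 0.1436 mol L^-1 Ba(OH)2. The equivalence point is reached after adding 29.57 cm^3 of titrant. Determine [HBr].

n(Ba(OH)2) delivered = 0.1436 x 0.02957 = 0.004246 mol.
The reaction is 2 HBr + 1 Ba(OH)2, so n(HBr) = 0.004246 x 2/1 = 0.008493 mol.
[HBr] = 0.008493 mol / 0.04505 L = 0.189 M.

0.189 M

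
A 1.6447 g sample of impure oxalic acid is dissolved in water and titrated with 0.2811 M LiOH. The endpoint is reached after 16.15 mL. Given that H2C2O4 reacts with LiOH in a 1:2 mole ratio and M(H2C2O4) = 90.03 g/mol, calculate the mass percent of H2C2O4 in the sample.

n(LiOH) = 0.2811 x 0.01615 = 0.004540 mol.
n(H2C2O4) = 0.004540 / 2 = 0.002270 mol.
mass of H2C2O4 = 0.002270 x 90.03 = 0.2044 g.
% purity = 0.2044 / 1.6447 x 100 = 12.4%.

12.4%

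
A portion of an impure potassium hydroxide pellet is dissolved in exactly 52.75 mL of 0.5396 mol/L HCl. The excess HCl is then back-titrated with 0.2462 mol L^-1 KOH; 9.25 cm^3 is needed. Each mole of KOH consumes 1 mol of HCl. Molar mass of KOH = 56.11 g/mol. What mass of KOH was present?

Total n(HCl) added = 0.5396 x 0.05275 = 0.02846 mol.
n(KOH) used = 0.2462 x 0.009250 = 0.002277 mol, which equals the excess n(HCl).
So n(HCl) consumed by the sample = 0.02846 - 0.002277 = 0.02619 mol.
n(KOH) = 0.02619 / 1 = 0.02619 mol.
mass = 0.02619 mol x 56.11 g/mol = 1.47 g.

1.47 g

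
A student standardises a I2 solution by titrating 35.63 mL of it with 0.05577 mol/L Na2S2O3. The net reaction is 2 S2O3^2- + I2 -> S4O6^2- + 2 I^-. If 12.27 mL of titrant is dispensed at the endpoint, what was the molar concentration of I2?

0.00960 M

n(Na2S2O3) = 0.05577 x 0.01227 = 0.0006843 mol.
From the balanced equation, 2 mol Na2S2O3 reacts with 1 mol I2, so n(I2) = 0.0006843 x 1/2 = 0.0003421 mol.
[I2] = 0.0003421 / 0.03563 L = 0.00960 M.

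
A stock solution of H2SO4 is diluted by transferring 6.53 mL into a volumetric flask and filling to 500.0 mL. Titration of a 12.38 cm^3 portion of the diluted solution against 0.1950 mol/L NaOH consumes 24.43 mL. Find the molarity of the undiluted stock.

n(NaOH) = 0.1950 x 0.02443 = 0.004764 mol.
n(H2SO4) in the aliquot = 0.004764 x 1/2 = 0.002382 mol.
[diluted H2SO4] = 0.002382 / 0.01238 = 0.1924 M.
Dilution factor = 500.0/6.530 = 76.57, so [stock] = 0.1924 x 76.57 = 14.7 M.

14.7 M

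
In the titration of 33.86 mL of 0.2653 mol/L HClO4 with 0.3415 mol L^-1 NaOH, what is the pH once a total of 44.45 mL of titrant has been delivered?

12.90

n(acid) = 0.2653 x 0.03386 = 0.008983 mol; n(NaOH) added = 0.3415 x 0.04445 = 0.01518 mol.
Base is in excess by 0.01518 - 0.008983 = 0.006197 mol in a total volume of 0.07831 L.
[OH^-] = 0.006197/0.07831 = 0.07913 M, so pOH = 1.10 and pH = 14.00 - 1.10 = 12.90.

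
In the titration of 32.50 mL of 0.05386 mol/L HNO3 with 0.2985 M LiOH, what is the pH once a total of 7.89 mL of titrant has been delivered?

12.18

n(acid) = 0.05386 x 0.03250 = 0.001750 mol; n(LiOH) added = 0.2985 x 0.007890 = 0.002355 mol.
Base is in excess by 0.002355 - 0.001750 = 0.0006047 mol in a total volume of 0.04039 L.
[OH^-] = 0.0006047/0.04039 = 0.01497 M, so pOH = 1.82 and pH = 14.00 - 1.82 = 12.18.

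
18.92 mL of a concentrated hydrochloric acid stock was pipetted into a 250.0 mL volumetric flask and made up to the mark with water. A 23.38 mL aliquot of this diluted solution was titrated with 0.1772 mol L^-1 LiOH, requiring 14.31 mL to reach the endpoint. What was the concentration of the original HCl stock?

1.43 M

n(LiOH) = 0.1772 x 0.01431 = 0.002536 mol.
n(HCl) in the aliquot = 0.002536 mol.
[diluted HCl] = 0.002536 / 0.02338 = 0.1085 M.
Dilution factor = 250.0/18.92 = 13.21, so [stock] = 0.1085 x 13.21 = 1.43 M.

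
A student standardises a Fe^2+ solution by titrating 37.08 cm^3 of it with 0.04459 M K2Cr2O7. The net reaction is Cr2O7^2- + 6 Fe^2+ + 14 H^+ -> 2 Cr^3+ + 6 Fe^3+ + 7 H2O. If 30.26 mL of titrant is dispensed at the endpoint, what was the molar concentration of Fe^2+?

0.218 M

n(K2Cr2O7) = 0.04459 x 0.03026 = 0.001349 mol.
From the balanced equation, 1 mol K2Cr2O7 reacts with 6 mol Fe^2+, so n(Fe^2+) = 0.001349 x 6/1 = 0.008096 mol.
[Fe^2+] = 0.008096 / 0.03708 L = 0.218 M.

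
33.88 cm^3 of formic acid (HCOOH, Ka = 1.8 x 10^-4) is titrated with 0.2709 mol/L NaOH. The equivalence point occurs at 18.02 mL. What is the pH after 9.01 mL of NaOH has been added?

3.74

9.01 mL is exactly half the equivalence volume (18.02/2), i.e. the half-equivalence point.
There, n(HA) = n(A^-), so pH = pKa = -log(1.8 x 10^-4) = 3.74.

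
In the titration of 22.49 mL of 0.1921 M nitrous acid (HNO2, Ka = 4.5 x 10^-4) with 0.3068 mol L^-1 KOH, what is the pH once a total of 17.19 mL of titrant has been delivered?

12.38

n(acid) = 0.1921 x 0.02249 = 0.004320 mol; n(KOH) added = 0.3068 x 0.01719 = 0.005274 mol.
Base is in excess by 0.005274 - 0.004320 = 0.0009536 mol in a total volume of 0.03968 L.
[OH^-] = 0.0009536/0.03968 = 0.02403 M, so pOH = 1.62 and pH = 14.00 - 1.62 = 12.38.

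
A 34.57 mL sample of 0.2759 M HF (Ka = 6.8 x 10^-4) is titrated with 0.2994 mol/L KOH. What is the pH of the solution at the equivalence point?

n(HF) = 0.2759 x 0.03457 = 0.009538 mol; V(KOH) at equivalence = 0.009538/0.2994 = 0.03186 L.
At equivalence all the acid is converted to F-; total volume = 0.03457 + 0.03186 = 0.06643 L, so [F-] = 0.009538/0.06643 = 0.1436 M.
Kb = Kw/Ka = 1.0e-14 / 6.8 x 10^-4 = 1.47e-11.
[OH^-] = sqrt(Kb x [F-]) = sqrt(1.47e-11 x 0.1436) = 1.45e-6 M.
pOH = 5.84, so pH = 14.00 - 5.84 = 8.16.

8.16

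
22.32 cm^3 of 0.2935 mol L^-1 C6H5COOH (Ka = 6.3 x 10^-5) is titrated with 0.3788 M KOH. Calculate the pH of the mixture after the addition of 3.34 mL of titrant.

Initial n(C6H5COOH) = 0.2935 x 0.02232 = 0.006551 mol.
n(KOH) added = 0.3788 x 0.003340 = 0.001265 mol, converting that many moles of C6H5COOH to C6H5COO-.
Remaining n(C6H5COOH) = 0.005286 mol; n(C6H5COO-) = 0.001265 mol.
By Henderson-Hasselbalch, pH = pKa + log([A^-]/[HA]) = 4.20 + log(0.001265/0.005286) = 4.20 + (-0.62) = 3.58.

3.58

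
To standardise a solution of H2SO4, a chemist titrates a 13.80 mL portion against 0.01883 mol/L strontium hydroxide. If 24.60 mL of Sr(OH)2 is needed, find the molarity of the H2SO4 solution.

0.0336 M

n(Sr(OH)2) delivered = 0.01883 x 0.02460 = 0.0004632 mol.
For a 1:1 reaction, n(H2SO4) = 0.0004632 mol.
[H2SO4] = 0.0004632 mol / 0.01380 L = 0.0336 M.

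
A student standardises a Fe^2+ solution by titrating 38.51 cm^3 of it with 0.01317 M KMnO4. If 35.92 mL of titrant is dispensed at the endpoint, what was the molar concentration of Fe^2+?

n(KMnO4) = 0.01317 x 0.03592 = 0.0004731 mol.
From the balanced equation, 1 mol KMnO4 reacts with 5 mol Fe^2+, so n(Fe^2+) = 0.0004731 x 5/1 = 0.002365 mol.
[Fe^2+] = 0.002365 / 0.03851 L = 0.0614 M.

0.0614 M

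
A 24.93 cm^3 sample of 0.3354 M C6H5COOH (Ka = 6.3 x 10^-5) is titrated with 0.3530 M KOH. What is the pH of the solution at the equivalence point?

n(C6H5COOH) = 0.3354 x 0.02493 = 0.008362 mol; V(KOH) at equivalence = 0.008362/0.3530 = 0.02369 L.
At equivalence all the acid is converted to C6H5COO-; total volume = 0.02493 + 0.02369 = 0.04862 L, so [C6H5COO-] = 0.008362/0.04862 = 0.1720 M.
Kb = Kw/Ka = 1.0e-14 / 6.3 x 10^-5 = 1.59e-10.
[OH^-] = sqrt(Kb x [C6H5COO-]) = sqrt(1.59e-10 x 0.1720) = 5.22e-6 M.
pOH = 5.28, so pH = 14.00 - 5.28 = 8.72.

8.72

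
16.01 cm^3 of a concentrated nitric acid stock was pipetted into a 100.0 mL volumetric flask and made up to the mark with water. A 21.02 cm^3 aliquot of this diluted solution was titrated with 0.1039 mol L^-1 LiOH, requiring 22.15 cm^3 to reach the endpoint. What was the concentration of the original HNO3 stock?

0.684 M

n(LiOH) = 0.1039 x 0.02215 = 0.002301 mol.
n(HNO3) in the aliquot = 0.002301 mol.
[diluted HNO3] = 0.002301 / 0.02102 = 0.1095 M.
Dilution factor = 100.0/16.01 = 6.246, so [stock] = 0.1095 x 6.246 = 0.684 M.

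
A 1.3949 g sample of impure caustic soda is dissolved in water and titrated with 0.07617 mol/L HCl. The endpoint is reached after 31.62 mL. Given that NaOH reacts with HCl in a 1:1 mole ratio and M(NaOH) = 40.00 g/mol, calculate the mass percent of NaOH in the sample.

n(HCl) = 0.07617 x 0.03162 = 0.002408 mol.
n(NaOH) = 0.002408 / 1 = 0.002408 mol.
mass of NaOH = 0.002408 x 40.00 = 0.09634 g.
% purity = 0.09634 / 1.3949 x 100 = 6.91%.

6.91%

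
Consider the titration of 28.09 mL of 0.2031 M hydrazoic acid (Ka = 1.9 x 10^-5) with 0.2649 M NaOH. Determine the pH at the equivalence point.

n(HN3) = 0.2031 x 0.02809 = 0.005705 mol; V(NaOH) at equivalence = 0.005705/0.2649 = 0.02154 L.
At equivalence all the acid is converted to N3-; total volume = 0.02809 + 0.02154 = 0.04963 L, so [N3-] = 0.005705/0.04963 = 0.1150 M.
Kb = Kw/Ka = 1.0e-14 / 1.9 x 10^-5 = 5.26e-10.
[OH^-] = sqrt(Kb x [N3-]) = sqrt(5.26e-10 x 0.1150) = 7.78e-6 M.
pOH = 5.11, so pH = 14.00 - 5.11 = 8.89.

8.89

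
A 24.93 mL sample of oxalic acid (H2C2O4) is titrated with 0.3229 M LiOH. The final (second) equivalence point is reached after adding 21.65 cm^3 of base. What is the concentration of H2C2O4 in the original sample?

n(LiOH) = 0.3229 x 0.02165 = 0.006991 mol.
At the final (second) equivalence point, 2 mol OH^- react per mol H2C2O4, so n(H2C2O4) = 0.006991 / 2 = 0.003495 mol.
[H2C2O4] = 0.003495 / 0.02493 L = 0.140 M.

0.140 M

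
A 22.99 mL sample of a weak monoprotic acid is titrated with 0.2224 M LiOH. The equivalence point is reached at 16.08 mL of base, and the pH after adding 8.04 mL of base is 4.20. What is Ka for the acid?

8.04 mL is half of the equivalence volume, so this is the half-equivalence point where [HA] = [A^-].
At half-equivalence pH = pKa, so pKa = 4.20.
Ka = 10^(-4.20) = 6.3 x 10^-5.

6.3 x 10^-5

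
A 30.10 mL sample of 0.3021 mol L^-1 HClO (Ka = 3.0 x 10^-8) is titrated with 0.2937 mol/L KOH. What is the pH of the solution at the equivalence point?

10.35

n(HClO) = 0.3021 x 0.03010 = 0.009093 mol; V(KOH) at equivalence = 0.009093/0.2937 = 0.03096 L.
At equivalence all the acid is converted to ClO-; total volume = 0.03010 + 0.03096 = 0.06106 L, so [ClO-] = 0.009093/0.06106 = 0.1489 M.
Kb = Kw/Ka = 1.0e-14 / 3.0 x 10^-8 = 3.33e-7.
[OH^-] = sqrt(Kb x [ClO-]) = sqrt(3.33e-7 x 0.1489) = 0.000223 M.
pOH = 3.65, so pH = 14.00 - 3.65 = 10.35.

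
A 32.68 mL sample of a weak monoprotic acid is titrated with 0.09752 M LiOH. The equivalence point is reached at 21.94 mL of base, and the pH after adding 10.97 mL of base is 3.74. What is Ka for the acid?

1.8 x 10^-4

10.97 mL is half of the equivalence volume, so this is the half-equivalence point where [HA] = [A^-].
At half-equivalence pH = pKa, so pKa = 3.74.
Ka = 10^(-3.74) = 1.8 x 10^-4.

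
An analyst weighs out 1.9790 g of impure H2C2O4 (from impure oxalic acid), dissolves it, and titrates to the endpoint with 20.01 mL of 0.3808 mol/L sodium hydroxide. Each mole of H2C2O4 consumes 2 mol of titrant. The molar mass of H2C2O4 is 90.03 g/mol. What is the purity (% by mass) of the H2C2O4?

17.3%

n(NaOH) = 0.3808 x 0.02001 = 0.007620 mol.
n(H2C2O4) = 0.007620 / 2 = 0.003810 mol.
mass of H2C2O4 = 0.003810 x 90.03 = 0.3430 g.
% purity = 0.3430 / 1.9790 x 100 = 17.3%.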